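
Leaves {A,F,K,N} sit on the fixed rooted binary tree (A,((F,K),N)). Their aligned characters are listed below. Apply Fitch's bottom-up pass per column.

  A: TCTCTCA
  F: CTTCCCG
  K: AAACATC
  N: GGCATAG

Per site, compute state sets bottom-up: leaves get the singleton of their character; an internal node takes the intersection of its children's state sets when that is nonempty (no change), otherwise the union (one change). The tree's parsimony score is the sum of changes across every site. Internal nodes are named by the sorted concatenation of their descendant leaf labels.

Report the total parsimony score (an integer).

FK@0: {C} ∪ {A} = {A,C} (union, +1)
FKN@0: {A,C} ∪ {G} = {A,C,G} (union, +1)
AFKN@0: {T} ∪ {A,C,G} = {A,C,G,T} (union, +1)
FK@1: {T} ∪ {A} = {A,T} (union, +1)
FKN@1: {A,T} ∪ {G} = {A,G,T} (union, +1)
AFKN@1: {C} ∪ {A,G,T} = {A,C,G,T} (union, +1)
FK@2: {T} ∪ {A} = {A,T} (union, +1)
FKN@2: {A,T} ∪ {C} = {A,C,T} (union, +1)
AFKN@2: {T} ∩ {A,C,T} = {T} (intersection, +0)
FK@3: {C} ∩ {C} = {C} (intersection, +0)
FKN@3: {C} ∪ {A} = {A,C} (union, +1)
AFKN@3: {C} ∩ {A,C} = {C} (intersection, +0)
FK@4: {C} ∪ {A} = {A,C} (union, +1)
FKN@4: {A,C} ∪ {T} = {A,C,T} (union, +1)
AFKN@4: {T} ∩ {A,C,T} = {T} (intersection, +0)
FK@5: {C} ∪ {T} = {C,T} (union, +1)
FKN@5: {C,T} ∪ {A} = {A,C,T} (union, +1)
AFKN@5: {C} ∩ {A,C,T} = {C} (intersection, +0)
FK@6: {G} ∪ {C} = {C,G} (union, +1)
FKN@6: {C,G} ∩ {G} = {G} (intersection, +0)
AFKN@6: {A} ∪ {G} = {A,G} (union, +1)
per-site changes: [3, 3, 2, 1, 2, 2, 2]; total = 15

15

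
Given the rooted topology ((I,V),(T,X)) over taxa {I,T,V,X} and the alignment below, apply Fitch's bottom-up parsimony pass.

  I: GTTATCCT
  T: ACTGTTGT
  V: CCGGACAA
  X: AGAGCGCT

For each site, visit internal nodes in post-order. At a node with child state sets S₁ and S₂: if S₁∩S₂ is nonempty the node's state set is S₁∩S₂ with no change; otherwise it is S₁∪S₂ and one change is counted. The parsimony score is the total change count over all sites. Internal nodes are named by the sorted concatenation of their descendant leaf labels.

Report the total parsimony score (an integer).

site 0, node IV: I={G} ∪ V={C} → {C,G} (+1)
site 0, node TX: T={A} ∩ X={A} → {A} (+0)
site 0, node ITVX: IV={C,G} ∪ TX={A} → {A,C,G} (+1)
site 1, node IV: I={T} ∪ V={C} → {C,T} (+1)
site 1, node TX: T={C} ∪ X={G} → {C,G} (+1)
site 1, node ITVX: IV={C,T} ∩ TX={C,G} → {C} (+0)
site 2, node IV: I={T} ∪ V={G} → {G,T} (+1)
site 2, node TX: T={T} ∪ X={A} → {A,T} (+1)
site 2, node ITVX: IV={G,T} ∩ TX={A,T} → {T} (+0)
site 3, node IV: I={A} ∪ V={G} → {A,G} (+1)
site 3, node TX: T={G} ∩ X={G} → {G} (+0)
site 3, node ITVX: IV={A,G} ∩ TX={G} → {G} (+0)
site 4, node IV: I={T} ∪ V={A} → {A,T} (+1)
site 4, node TX: T={T} ∪ X={C} → {C,T} (+1)
site 4, node ITVX: IV={A,T} ∩ TX={C,T} → {T} (+0)
site 5, node IV: I={C} ∩ V={C} → {C} (+0)
site 5, node TX: T={T} ∪ X={G} → {G,T} (+1)
site 5, node ITVX: IV={C} ∪ TX={G,T} → {C,G,T} (+1)
site 6, node IV: I={C} ∪ V={A} → {A,C} (+1)
site 6, node TX: T={G} ∪ X={C} → {C,G} (+1)
site 6, node ITVX: IV={A,C} ∩ TX={C,G} → {C} (+0)
site 7, node IV: I={T} ∪ V={A} → {A,T} (+1)
site 7, node TX: T={T} ∩ X={T} → {T} (+0)
site 7, node ITVX: IV={A,T} ∩ TX={T} → {T} (+0)
per-site changes: [2, 2, 2, 1, 2, 2, 2, 1]; total = 14

14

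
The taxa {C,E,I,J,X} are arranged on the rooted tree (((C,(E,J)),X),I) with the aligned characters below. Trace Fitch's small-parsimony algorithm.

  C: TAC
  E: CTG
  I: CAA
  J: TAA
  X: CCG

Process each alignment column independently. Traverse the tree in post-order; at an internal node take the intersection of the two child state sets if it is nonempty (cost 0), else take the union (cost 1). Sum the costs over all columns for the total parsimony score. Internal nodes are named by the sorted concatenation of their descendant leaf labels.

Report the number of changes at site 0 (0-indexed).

2

EJ@0: {C} ∪ {T} = {C,T} (union, +1)
CEJ@0: {T} ∩ {C,T} = {T} (intersection, +0)
CEJX@0: {T} ∪ {C} = {C,T} (union, +1)
CEIJX@0: {C,T} ∩ {C} = {C} (intersection, +0)
EJ@1: {T} ∪ {A} = {A,T} (union, +1)
CEJ@1: {A} ∩ {A,T} = {A} (intersection, +0)
CEJX@1: {A} ∪ {C} = {A,C} (union, +1)
CEIJX@1: {A,C} ∩ {A} = {A} (intersection, +0)
EJ@2: {G} ∪ {A} = {A,G} (union, +1)
CEJ@2: {C} ∪ {A,G} = {A,C,G} (union, +1)
CEJX@2: {A,C,G} ∩ {G} = {G} (intersection, +0)
CEIJX@2: {G} ∪ {A} = {A,G} (union, +1)
per-site changes: [2, 2, 3]; total = 7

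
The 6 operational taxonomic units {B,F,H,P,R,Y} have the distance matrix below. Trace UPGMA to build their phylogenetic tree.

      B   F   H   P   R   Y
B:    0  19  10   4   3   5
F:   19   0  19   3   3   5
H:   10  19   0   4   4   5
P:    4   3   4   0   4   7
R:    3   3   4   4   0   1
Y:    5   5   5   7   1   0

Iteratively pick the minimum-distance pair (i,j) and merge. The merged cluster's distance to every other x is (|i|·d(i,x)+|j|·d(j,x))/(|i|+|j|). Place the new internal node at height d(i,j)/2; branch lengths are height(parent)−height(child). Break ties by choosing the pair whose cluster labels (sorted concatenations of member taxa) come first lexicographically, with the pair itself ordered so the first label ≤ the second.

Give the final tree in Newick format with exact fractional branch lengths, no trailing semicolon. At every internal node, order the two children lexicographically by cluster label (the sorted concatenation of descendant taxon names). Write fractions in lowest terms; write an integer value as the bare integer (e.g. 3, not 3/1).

(((B:2,(R:1/2,Y:1/2):3/2):7/6,H:19/6):43/48,(F:3/2,P:3/2):41/16)

step 1: merge (R,Y) at d=1; branch lengths R→1/2, Y→1/2; new cluster RY
  updated: d(B,RY)=4, d(F,RY)=4, d(H,RY)=9/2, d(P,RY)=11/2
step 2: merge (F,P) at d=3; branch lengths F→3/2, P→3/2; new cluster FP
  updated: d(B,FP)=23/2, d(FP,H)=23/2, d(FP,RY)=19/4
step 3: merge (B,RY) at d=4; branch lengths B→2, RY→3/2; new cluster BRY
  updated: d(BRY,FP)=7, d(BRY,H)=19/3
step 4: merge (BRY,H) at d=19/3; branch lengths BRY→7/6, H→19/6; new cluster BHRY
  updated: d(BHRY,FP)=65/8
step 5: merge (BHRY,FP) at d=65/8; branch lengths BHRY→43/48, FP→41/16; new cluster BFHPRY
final tree: (((B:2,(R:1/2,Y:1/2):3/2):7/6,H:19/6):43/48,(F:3/2,P:3/2):41/16)
total length: 367/24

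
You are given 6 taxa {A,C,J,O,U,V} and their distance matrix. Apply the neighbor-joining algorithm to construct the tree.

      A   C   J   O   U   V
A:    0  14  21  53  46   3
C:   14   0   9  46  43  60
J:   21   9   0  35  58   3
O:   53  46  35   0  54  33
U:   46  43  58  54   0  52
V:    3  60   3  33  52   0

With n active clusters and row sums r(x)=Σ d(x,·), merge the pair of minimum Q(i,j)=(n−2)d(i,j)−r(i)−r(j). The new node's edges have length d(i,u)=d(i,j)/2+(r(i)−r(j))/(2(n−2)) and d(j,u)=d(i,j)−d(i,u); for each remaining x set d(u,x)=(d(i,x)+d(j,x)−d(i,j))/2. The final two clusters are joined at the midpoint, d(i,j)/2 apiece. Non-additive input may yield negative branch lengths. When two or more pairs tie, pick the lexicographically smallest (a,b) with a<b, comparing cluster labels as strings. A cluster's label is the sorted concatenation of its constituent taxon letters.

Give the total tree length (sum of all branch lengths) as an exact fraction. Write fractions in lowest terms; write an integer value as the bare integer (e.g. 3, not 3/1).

91

iteration 1: select A,V (d=3, Q=-276); attach at lengths (-1/4, 13/4); label the merged cluster AV
  updated: d(AV,C)=71/2, d(AV,J)=21/2, d(AV,O)=83/2, d(AV,U)=95/2
iteration 2: select C,J (d=9, Q=-219); attach at lengths (8, 1); label the merged cluster CJ
  updated: d(AV,CJ)=37/2, d(CJ,O)=36, d(CJ,U)=46
iteration 3: select AV,CJ (d=37/2, Q=-171); attach at lengths (11, 15/2); label the merged cluster ACJV
  updated: d(ACJV,O)=59/2, d(ACJV,U)=75/2
iteration 4: select ACJV,O (d=59/2, Q=-121); attach at lengths (13/2, 23); label the merged cluster ACJOV
  updated: d(ACJOV,U)=31
iteration 5: select ACJOV,U (d=31); attach at lengths (31/2, 31/2); label the merged cluster ACJOUV
final tree: ((((A:-1/4,V:13/4):11,(C:8,J:1):15/2):13/2,O:23):31/2,U:31/2)
total length: 91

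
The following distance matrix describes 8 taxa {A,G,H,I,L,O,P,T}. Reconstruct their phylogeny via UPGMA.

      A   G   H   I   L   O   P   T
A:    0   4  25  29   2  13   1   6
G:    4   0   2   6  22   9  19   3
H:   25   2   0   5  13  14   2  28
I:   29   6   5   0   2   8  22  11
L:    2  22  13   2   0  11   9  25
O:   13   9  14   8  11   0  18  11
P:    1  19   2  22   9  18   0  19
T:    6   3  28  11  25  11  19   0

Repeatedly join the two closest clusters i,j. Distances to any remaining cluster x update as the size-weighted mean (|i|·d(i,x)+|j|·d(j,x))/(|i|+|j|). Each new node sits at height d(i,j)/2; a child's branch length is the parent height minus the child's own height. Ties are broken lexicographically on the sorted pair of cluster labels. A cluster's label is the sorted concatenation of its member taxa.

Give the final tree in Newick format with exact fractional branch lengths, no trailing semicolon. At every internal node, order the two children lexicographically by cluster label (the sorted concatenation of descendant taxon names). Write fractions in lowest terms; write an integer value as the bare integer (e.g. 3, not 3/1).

(((A:1/2,P:1/2):23/4,T:25/4):67/60,((G:1,H:1):19/4,((I:1,L:1):15/4,O:19/4):1):97/60)

1. join A+P (d=1) ⇒ AP; edges |A|=1/2, |P|=1/2
  updated: d(AP,G)=23/2, d(AP,H)=27/2, d(AP,I)=51/2, d(AP,L)=11/2, d(AP,O)=31/2, d(AP,T)=25/2
2. join G+H (d=2) ⇒ GH; edges |G|=1, |H|=1
  updated: d(AP,GH)=25/2, d(GH,I)=11/2, d(GH,L)=35/2, d(GH,O)=23/2, d(GH,T)=31/2
3. join I+L (d=2) ⇒ IL; edges |I|=1, |L|=1
  updated: d(AP,IL)=31/2, d(GH,IL)=23/2, d(IL,O)=19/2, d(IL,T)=18
4. join IL+O (d=19/2) ⇒ ILO; edges |IL|=15/4, |O|=19/4
  updated: d(AP,ILO)=31/2, d(GH,ILO)=23/2, d(ILO,T)=47/3
5. join GH+ILO (d=23/2) ⇒ GHILO; edges |GH|=19/4, |ILO|=1
  updated: d(AP,GHILO)=143/10, d(GHILO,T)=78/5
6. join AP+T (d=25/2) ⇒ APT; edges |AP|=23/4, |T|=25/4
  updated: d(APT,GHILO)=221/15
7. join APT+GHILO (d=221/15) ⇒ AGHILOPT; edges |APT|=67/60, |GHILO|=97/60
final tree: (((A:1/2,P:1/2):23/4,T:25/4):67/60,((G:1,H:1):19/4,((I:1,L:1):15/4,O:19/4):1):97/60)
total length: 2039/60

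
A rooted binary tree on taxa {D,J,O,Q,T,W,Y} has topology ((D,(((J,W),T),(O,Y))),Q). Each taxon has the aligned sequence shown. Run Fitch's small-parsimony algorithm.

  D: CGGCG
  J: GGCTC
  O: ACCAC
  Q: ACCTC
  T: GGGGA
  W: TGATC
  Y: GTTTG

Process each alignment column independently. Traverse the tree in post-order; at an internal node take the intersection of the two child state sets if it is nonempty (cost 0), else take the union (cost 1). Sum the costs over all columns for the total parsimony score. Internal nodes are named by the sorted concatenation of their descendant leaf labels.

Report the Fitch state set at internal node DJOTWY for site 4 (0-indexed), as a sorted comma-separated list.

C,G

JW@0: {G} ∪ {T} = {G,T} (union, +1)
JTW@0: {G,T} ∩ {G} = {G} (intersection, +0)
OY@0: {A} ∪ {G} = {A,G} (union, +1)
JOTWY@0: {G} ∩ {A,G} = {G} (intersection, +0)
DJOTWY@0: {C} ∪ {G} = {C,G} (union, +1)
DJOQTWY@0: {C,G} ∪ {A} = {A,C,G} (union, +1)
JW@1: {G} ∩ {G} = {G} (intersection, +0)
JTW@1: {G} ∩ {G} = {G} (intersection, +0)
OY@1: {C} ∪ {T} = {C,T} (union, +1)
JOTWY@1: {G} ∪ {C,T} = {C,G,T} (union, +1)
DJOTWY@1: {G} ∩ {C,G,T} = {G} (intersection, +0)
DJOQTWY@1: {G} ∪ {C} = {C,G} (union, +1)
JW@2: {C} ∪ {A} = {A,C} (union, +1)
JTW@2: {A,C} ∪ {G} = {A,C,G} (union, +1)
OY@2: {C} ∪ {T} = {C,T} (union, +1)
JOTWY@2: {A,C,G} ∩ {C,T} = {C} (intersection, +0)
DJOTWY@2: {G} ∪ {C} = {C,G} (union, +1)
DJOQTWY@2: {C,G} ∩ {C} = {C} (intersection, +0)
JW@3: {T} ∩ {T} = {T} (intersection, +0)
JTW@3: {T} ∪ {G} = {G,T} (union, +1)
OY@3: {A} ∪ {T} = {A,T} (union, +1)
JOTWY@3: {G,T} ∩ {A,T} = {T} (intersection, +0)
DJOTWY@3: {C} ∪ {T} = {C,T} (union, +1)
DJOQTWY@3: {C,T} ∩ {T} = {T} (intersection, +0)
JW@4: {C} ∩ {C} = {C} (intersection, +0)
JTW@4: {C} ∪ {A} = {A,C} (union, +1)
OY@4: {C} ∪ {G} = {C,G} (union, +1)
JOTWY@4: {A,C} ∩ {C,G} = {C} (intersection, +0)
DJOTWY@4: {G} ∪ {C} = {C,G} (union, +1)
DJOQTWY@4: {C,G} ∩ {C} = {C} (intersection, +0)
per-site changes: [4, 3, 4, 3, 3]; total = 17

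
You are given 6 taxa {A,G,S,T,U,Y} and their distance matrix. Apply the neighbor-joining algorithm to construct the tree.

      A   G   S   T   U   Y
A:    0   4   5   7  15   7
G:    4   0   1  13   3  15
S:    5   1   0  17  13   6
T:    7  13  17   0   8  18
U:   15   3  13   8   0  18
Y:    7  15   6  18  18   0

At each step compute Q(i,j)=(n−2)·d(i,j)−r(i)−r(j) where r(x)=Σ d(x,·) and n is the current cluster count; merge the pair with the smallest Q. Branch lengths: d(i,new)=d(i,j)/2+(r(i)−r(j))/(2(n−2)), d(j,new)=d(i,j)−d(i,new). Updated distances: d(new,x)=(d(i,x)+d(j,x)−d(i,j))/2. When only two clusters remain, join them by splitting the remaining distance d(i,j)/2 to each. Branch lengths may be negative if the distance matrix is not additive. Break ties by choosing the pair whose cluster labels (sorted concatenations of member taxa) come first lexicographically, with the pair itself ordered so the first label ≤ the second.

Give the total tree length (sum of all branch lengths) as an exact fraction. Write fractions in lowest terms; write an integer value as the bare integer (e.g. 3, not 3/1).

iteration 1: select T,U (d=8, Q=-88); attach at lengths (19/4, 13/4); label the merged cluster TU
  updated: d(A,TU)=7, d(G,TU)=4, d(S,TU)=11, d(TU,Y)=14
iteration 2: select G,TU (d=4, Q=-48); attach at lengths (0, 4); label the merged cluster GTU
  updated: d(A,GTU)=7/2, d(GTU,S)=4, d(GTU,Y)=25/2
iteration 3: select A,GTU (d=7/2, Q=-57/2); attach at lengths (5/8, 23/8); label the merged cluster AGTU
  updated: d(AGTU,S)=11/4, d(AGTU,Y)=8
iteration 4: select AGTU,S (d=11/4, Q=-67/4); attach at lengths (19/8, 3/8); label the merged cluster AGSTU
  updated: d(AGSTU,Y)=45/8
iteration 5: select AGSTU,Y (d=45/8); attach at lengths (45/16, 45/16); label the merged cluster AGSTUY
final tree: (((A:5/8,(G:0,(T:19/4,U:13/4):4):23/8):19/8,S:3/8):45/16,Y:45/16)
total length: 191/8

191/8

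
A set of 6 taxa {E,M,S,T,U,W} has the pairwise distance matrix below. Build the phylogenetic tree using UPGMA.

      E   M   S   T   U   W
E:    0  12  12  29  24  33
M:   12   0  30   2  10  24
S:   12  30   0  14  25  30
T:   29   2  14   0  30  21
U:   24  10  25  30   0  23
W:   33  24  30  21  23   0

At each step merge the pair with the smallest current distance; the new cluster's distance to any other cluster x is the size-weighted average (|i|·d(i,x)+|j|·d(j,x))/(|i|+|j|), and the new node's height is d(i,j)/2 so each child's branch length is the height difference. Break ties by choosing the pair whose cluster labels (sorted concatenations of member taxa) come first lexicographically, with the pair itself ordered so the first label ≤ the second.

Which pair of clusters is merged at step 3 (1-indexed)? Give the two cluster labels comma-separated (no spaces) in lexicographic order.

MT,U

step 1: merge (M,T) at d=2; branch lengths M→1, T→1; new cluster MT
  updated: d(E,MT)=41/2, d(MT,S)=22, d(MT,U)=20, d(MT,W)=45/2
step 2: merge (E,S) at d=12; branch lengths E→6, S→6; new cluster ES
  updated: d(ES,MT)=85/4, d(ES,U)=49/2, d(ES,W)=63/2
step 3: merge (MT,U) at d=20; branch lengths MT→9, U→10; new cluster MTU
  updated: d(ES,MTU)=67/3, d(MTU,W)=68/3
step 4: merge (ES,MTU) at d=67/3; branch lengths ES→31/6, MTU→7/6; new cluster EMSTU
  updated: d(EMSTU,W)=131/5
step 5: merge (EMSTU,W) at d=131/5; branch lengths EMSTU→29/15, W→131/10; new cluster EMSTUW
final tree: (((E:6,S:6):31/6,((M:1,T:1):9,U:10):7/6):29/15,W:131/10)
total length: 1631/30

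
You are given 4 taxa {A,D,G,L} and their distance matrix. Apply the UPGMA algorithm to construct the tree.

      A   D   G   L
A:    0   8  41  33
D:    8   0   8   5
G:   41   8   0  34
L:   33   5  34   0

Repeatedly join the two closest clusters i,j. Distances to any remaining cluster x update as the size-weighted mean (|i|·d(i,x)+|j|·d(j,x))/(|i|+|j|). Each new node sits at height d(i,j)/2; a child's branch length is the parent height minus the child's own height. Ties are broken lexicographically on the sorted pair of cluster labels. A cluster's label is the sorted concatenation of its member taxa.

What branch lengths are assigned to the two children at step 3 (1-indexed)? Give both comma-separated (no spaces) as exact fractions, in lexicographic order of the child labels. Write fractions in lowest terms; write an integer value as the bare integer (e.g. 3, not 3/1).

43/12,83/6

1. join D+L (d=5) ⇒ DL; edges |D|=5/2, |L|=5/2
  updated: d(A,DL)=41/2, d(DL,G)=21
2. join A+DL (d=41/2) ⇒ ADL; edges |A|=41/4, |DL|=31/4
  updated: d(ADL,G)=83/3
3. join ADL+G (d=83/3) ⇒ ADGL; edges |ADL|=43/12, |G|=83/6
final tree: ((A:41/4,(D:5/2,L:5/2):31/4):43/12,G:83/6)
total length: 485/12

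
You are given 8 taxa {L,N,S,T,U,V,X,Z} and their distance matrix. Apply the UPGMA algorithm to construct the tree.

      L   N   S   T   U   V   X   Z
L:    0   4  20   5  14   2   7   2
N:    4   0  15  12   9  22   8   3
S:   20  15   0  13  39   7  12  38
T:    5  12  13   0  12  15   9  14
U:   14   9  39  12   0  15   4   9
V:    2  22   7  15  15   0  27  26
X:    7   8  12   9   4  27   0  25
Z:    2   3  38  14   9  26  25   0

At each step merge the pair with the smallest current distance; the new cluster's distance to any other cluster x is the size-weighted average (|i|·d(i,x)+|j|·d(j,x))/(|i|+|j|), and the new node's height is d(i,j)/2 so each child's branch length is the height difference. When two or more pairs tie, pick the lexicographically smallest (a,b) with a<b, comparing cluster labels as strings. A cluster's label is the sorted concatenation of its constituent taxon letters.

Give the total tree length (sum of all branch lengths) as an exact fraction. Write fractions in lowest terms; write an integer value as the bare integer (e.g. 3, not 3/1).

step 1: merge (L,V) at d=2; branch lengths L→1, V→1; new cluster LV
  updated: d(LV,N)=13, d(LV,S)=27/2, d(LV,T)=10, d(LV,U)=29/2, d(LV,X)=17, d(LV,Z)=14
step 2: merge (N,Z) at d=3; branch lengths N→3/2, Z→3/2; new cluster NZ
  updated: d(LV,NZ)=27/2, d(NZ,S)=53/2, d(NZ,T)=13, d(NZ,U)=9, d(NZ,X)=33/2
step 3: merge (U,X) at d=4; branch lengths U→2, X→2; new cluster UX
  updated: d(LV,UX)=63/4, d(NZ,UX)=51/4, d(S,UX)=51/2, d(T,UX)=21/2
step 4: merge (LV,T) at d=10; branch lengths LV→4, T→5; new cluster LTV
  updated: d(LTV,NZ)=40/3, d(LTV,S)=40/3, d(LTV,UX)=14
step 5: merge (NZ,UX) at d=51/4; branch lengths NZ→39/8, UX→35/8; new cluster NUXZ
  updated: d(LTV,NUXZ)=41/3, d(NUXZ,S)=26
step 6: merge (LTV,S) at d=40/3; branch lengths LTV→5/3, S→20/3; new cluster LSTV
  updated: d(LSTV,NUXZ)=67/4
step 7: merge (LSTV,NUXZ) at d=67/4; branch lengths LSTV→41/24, NUXZ→2; new cluster LNSTUVXZ
final tree: ((((L:1,V:1):4,T:5):5/3,S:20/3):41/24,((N:3/2,Z:3/2):39/8,(U:2,X:2):35/8):2)
total length: 943/24

943/24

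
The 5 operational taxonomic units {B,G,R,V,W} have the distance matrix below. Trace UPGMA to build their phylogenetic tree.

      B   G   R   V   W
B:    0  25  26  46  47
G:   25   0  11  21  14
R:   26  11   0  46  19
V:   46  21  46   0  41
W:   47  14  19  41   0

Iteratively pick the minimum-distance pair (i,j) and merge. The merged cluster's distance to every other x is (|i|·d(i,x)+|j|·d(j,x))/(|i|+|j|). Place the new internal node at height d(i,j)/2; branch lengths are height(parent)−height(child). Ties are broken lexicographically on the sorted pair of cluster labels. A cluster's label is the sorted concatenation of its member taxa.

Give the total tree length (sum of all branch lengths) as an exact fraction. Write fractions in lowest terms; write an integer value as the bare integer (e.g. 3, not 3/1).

iteration 1: select G,R (d=11); attach at lengths (11/2, 11/2); label the merged cluster GR
  updated: d(B,GR)=51/2, d(GR,V)=67/2, d(GR,W)=33/2
iteration 2: select GR,W (d=33/2); attach at lengths (11/4, 33/4); label the merged cluster GRW
  updated: d(B,GRW)=98/3, d(GRW,V)=36
iteration 3: select B,GRW (d=98/3); attach at lengths (49/3, 97/12); label the merged cluster BGRW
  updated: d(BGRW,V)=77/2
iteration 4: select BGRW,V (d=77/2); attach at lengths (35/12, 77/4); label the merged cluster BGRVW
final tree: ((B:49/3,((G:11/2,R:11/2):11/4,W:33/4):97/12):35/12,V:77/4)
total length: 823/12

823/12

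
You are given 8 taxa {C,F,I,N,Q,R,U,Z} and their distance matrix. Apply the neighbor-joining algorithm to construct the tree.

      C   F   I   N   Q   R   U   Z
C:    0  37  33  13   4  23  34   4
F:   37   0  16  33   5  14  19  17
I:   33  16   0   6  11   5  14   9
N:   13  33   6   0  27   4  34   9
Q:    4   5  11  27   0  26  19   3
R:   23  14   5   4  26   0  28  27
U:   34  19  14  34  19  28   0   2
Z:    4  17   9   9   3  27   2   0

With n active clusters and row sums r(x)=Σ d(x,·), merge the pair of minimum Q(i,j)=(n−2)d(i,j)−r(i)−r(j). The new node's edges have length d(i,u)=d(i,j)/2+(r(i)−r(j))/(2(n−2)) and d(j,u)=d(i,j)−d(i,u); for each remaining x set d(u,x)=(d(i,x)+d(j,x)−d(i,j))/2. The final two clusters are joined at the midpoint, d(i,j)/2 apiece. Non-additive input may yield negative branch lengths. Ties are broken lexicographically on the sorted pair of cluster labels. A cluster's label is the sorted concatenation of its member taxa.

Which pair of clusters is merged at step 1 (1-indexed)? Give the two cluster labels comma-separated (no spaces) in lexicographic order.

step 1: merge (N,R) at d=4, Q=-229; branch lengths N→23/12, R→25/12; new cluster NR
  updated: d(C,NR)=16, d(F,NR)=43/2, d(I,NR)=7/2, d(NR,Q)=49/2, d(NR,U)=29, d(NR,Z)=16
step 2: merge (I,NR) at d=7/2, Q=-359/2; branch lengths I→-13/20, NR→83/20; new cluster INR
  updated: d(C,INR)=91/4, d(F,INR)=17, d(INR,Q)=16, d(INR,U)=79/4, d(INR,Z)=43/4
step 3: merge (C,Q) at d=4, Q=-531/4; branch lengths C→283/32, Q→-155/32; new cluster CQ
  updated: d(CQ,F)=19, d(CQ,INR)=139/8, d(CQ,U)=49/2, d(CQ,Z)=3/2
step 4: merge (U,Z) at d=2, Q=-181/2; branch lengths U→20/3, Z→-14/3; new cluster UZ
  updated: d(CQ,UZ)=12, d(F,UZ)=17, d(INR,UZ)=57/4
step 5: merge (CQ,UZ) at d=12, Q=-541/8; branch lengths CQ→233/32, UZ→151/32; new cluster CQUZ
  updated: d(CQUZ,F)=12, d(CQUZ,INR)=157/16
step 6: merge (CQUZ,F) at d=12, Q=-621/16; branch lengths CQUZ→77/32, F→307/32; new cluster CFQUZ
  updated: d(CFQUZ,INR)=237/32
step 7: merge (CFQUZ,INR) at d=237/32; branch lengths CFQUZ→237/64, INR→237/64; new cluster CFINQRUZ
final tree: ((((C:283/32,Q:-155/32):233/32,(U:20/3,Z:-14/3):151/32):77/32,F:307/32):237/64,(I:-13/20,(N:23/12,R:25/12):83/20):237/64)
total length: 1437/32

N,R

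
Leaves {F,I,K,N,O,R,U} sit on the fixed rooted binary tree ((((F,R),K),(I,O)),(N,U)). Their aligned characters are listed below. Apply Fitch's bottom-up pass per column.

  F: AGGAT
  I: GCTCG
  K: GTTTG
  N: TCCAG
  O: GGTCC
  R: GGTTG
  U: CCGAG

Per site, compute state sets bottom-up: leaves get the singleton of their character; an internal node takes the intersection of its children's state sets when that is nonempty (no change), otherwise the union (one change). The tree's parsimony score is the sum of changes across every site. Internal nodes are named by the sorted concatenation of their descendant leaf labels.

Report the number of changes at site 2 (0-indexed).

FR@0: {A} ∪ {G} = {A,G} (union, +1)
FKR@0: {A,G} ∩ {G} = {G} (intersection, +0)
IO@0: {G} ∩ {G} = {G} (intersection, +0)
FIKOR@0: {G} ∩ {G} = {G} (intersection, +0)
NU@0: {T} ∪ {C} = {C,T} (union, +1)
FIKNORU@0: {G} ∪ {C,T} = {C,G,T} (union, +1)
FR@1: {G} ∩ {G} = {G} (intersection, +0)
FKR@1: {G} ∪ {T} = {G,T} (union, +1)
IO@1: {C} ∪ {G} = {C,G} (union, +1)
FIKOR@1: {G,T} ∩ {C,G} = {G} (intersection, +0)
NU@1: {C} ∩ {C} = {C} (intersection, +0)
FIKNORU@1: {G} ∪ {C} = {C,G} (union, +1)
FR@2: {G} ∪ {T} = {G,T} (union, +1)
FKR@2: {G,T} ∩ {T} = {T} (intersection, +0)
IO@2: {T} ∩ {T} = {T} (intersection, +0)
FIKOR@2: {T} ∩ {T} = {T} (intersection, +0)
NU@2: {C} ∪ {G} = {C,G} (union, +1)
FIKNORU@2: {T} ∪ {C,G} = {C,G,T} (union, +1)
FR@3: {A} ∪ {T} = {A,T} (union, +1)
FKR@3: {A,T} ∩ {T} = {T} (intersection, +0)
IO@3: {C} ∩ {C} = {C} (intersection, +0)
FIKOR@3: {T} ∪ {C} = {C,T} (union, +1)
NU@3: {A} ∩ {A} = {A} (intersection, +0)
FIKNORU@3: {C,T} ∪ {A} = {A,C,T} (union, +1)
FR@4: {T} ∪ {G} = {G,T} (union, +1)
FKR@4: {G,T} ∩ {G} = {G} (intersection, +0)
IO@4: {G} ∪ {C} = {C,G} (union, +1)
FIKOR@4: {G} ∩ {C,G} = {G} (intersection, +0)
NU@4: {G} ∩ {G} = {G} (intersection, +0)
FIKNORU@4: {G} ∩ {G} = {G} (intersection, +0)
per-site changes: [3, 3, 3, 3, 2]; total = 14

3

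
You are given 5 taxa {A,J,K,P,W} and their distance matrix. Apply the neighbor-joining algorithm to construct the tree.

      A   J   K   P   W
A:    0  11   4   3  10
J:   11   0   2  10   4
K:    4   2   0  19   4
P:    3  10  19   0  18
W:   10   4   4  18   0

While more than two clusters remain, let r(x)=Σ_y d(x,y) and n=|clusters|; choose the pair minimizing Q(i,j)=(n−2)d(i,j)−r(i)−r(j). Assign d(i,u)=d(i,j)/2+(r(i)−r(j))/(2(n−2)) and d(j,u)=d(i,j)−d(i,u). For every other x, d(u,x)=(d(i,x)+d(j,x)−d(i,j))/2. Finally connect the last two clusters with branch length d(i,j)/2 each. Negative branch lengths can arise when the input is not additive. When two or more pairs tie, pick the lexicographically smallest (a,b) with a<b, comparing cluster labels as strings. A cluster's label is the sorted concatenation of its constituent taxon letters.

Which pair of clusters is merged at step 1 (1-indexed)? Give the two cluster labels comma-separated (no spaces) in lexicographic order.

1. join A+P (d=3, Q=-69) ⇒ AP; edges |A|=-13/6, |P|=31/6
  updated: d(AP,J)=9, d(AP,K)=10, d(AP,W)=25/2
2. join AP+J (d=9, Q=-57/2) ⇒ AJP; edges |AP|=69/8, |J|=3/8
  updated: d(AJP,K)=3/2, d(AJP,W)=15/4
3. join AJP+K (d=3/2, Q=-37/4) ⇒ AJKP; edges |AJP|=5/8, |K|=7/8
  updated: d(AJKP,W)=25/8
4. join AJKP+W (d=25/8) ⇒ AJKPW; edges |AJKP|=25/16, |W|=25/16
final tree: ((((A:-13/6,P:31/6):69/8,J:3/8):5/8,K:7/8):25/16,W:25/16)
total length: 133/8

A,P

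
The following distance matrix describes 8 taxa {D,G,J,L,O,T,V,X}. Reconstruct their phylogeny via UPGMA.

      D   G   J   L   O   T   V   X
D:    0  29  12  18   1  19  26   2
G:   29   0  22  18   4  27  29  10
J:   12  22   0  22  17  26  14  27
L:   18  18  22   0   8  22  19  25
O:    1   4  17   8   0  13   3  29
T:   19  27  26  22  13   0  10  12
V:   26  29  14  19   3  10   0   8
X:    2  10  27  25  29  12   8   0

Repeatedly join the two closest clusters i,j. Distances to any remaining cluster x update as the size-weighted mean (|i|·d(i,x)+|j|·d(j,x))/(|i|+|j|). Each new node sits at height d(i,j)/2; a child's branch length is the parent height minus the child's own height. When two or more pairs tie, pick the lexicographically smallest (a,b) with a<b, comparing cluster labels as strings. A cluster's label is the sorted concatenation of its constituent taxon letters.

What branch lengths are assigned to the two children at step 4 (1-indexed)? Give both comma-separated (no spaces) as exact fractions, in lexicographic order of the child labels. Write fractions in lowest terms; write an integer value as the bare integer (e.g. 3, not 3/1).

step 1: merge (D,O) at d=1; branch lengths D→1/2, O→1/2; new cluster DO
  updated: d(DO,G)=33/2, d(DO,J)=29/2, d(DO,L)=13, d(DO,T)=16, d(DO,V)=29/2, d(DO,X)=31/2
step 2: merge (V,X) at d=8; branch lengths V→4, X→4; new cluster VX
  updated: d(DO,VX)=15, d(G,VX)=39/2, d(J,VX)=41/2, d(L,VX)=22, d(T,VX)=11
step 3: merge (T,VX) at d=11; branch lengths T→11/2, VX→3/2; new cluster TVX
  updated: d(DO,TVX)=46/3, d(G,TVX)=22, d(J,TVX)=67/3, d(L,TVX)=22
step 4: merge (DO,L) at d=13; branch lengths DO→6, L→13/2; new cluster DLO
  updated: d(DLO,G)=17, d(DLO,J)=17, d(DLO,TVX)=158/9
step 5: merge (DLO,G) at d=17; branch lengths DLO→2, G→17/2; new cluster DGLO
  updated: d(DGLO,J)=73/4, d(DGLO,TVX)=56/3
step 6: merge (DGLO,J) at d=73/4; branch lengths DGLO→5/8, J→73/8; new cluster DGJLO
  updated: d(DGJLO,TVX)=97/5
step 7: merge (DGJLO,TVX) at d=97/5; branch lengths DGJLO→23/40, TVX→21/5; new cluster DGJLOTVX
final tree: (((((D:1/2,O:1/2):6,L:13/2):2,G:17/2):5/8,J:73/8):23/40,(T:11/2,(V:4,X:4):3/2):21/5)
total length: 2141/40

6,13/2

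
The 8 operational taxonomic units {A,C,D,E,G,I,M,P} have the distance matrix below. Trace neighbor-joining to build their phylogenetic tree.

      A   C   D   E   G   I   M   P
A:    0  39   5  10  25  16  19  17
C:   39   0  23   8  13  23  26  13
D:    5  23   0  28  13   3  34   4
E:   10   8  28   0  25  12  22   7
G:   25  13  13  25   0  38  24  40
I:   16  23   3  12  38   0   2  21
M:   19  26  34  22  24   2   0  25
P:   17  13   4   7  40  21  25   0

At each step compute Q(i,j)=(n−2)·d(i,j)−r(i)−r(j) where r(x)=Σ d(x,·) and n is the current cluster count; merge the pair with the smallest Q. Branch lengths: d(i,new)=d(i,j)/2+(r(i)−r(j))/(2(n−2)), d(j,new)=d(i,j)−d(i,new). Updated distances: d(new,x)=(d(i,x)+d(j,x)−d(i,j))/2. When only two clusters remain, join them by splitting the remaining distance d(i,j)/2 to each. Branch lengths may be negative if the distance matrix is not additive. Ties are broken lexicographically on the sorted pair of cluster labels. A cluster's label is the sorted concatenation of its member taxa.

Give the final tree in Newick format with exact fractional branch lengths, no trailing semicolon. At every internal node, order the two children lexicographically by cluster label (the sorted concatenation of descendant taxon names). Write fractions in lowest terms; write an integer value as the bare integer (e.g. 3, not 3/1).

(((((A:7/2,D:3/2):11/3,P:13/3):7/2,(I:-25/12,M:49/12):43/4):19/8,(C:77/20,G:183/20):61/8):19/16,E:19/16)

1. join I+M (d=2, Q=-255) ⇒ IM; edges |I|=-25/12, |M|=49/12
  updated: d(A,IM)=33/2, d(C,IM)=47/2, d(D,IM)=35/2, d(E,IM)=16, d(G,IM)=30, d(IM,P)=22
2. join C+G (d=13, Q=-401/2) ⇒ CG; edges |C|=77/20, |G|=183/20
  updated: d(A,CG)=51/2, d(CG,D)=23/2, d(CG,E)=10, d(CG,IM)=81/4, d(CG,P)=20
3. join A+D (d=5, Q=-120) ⇒ AD; edges |A|=7/2, |D|=3/2
  updated: d(AD,CG)=16, d(AD,E)=33/2, d(AD,IM)=29/2, d(AD,P)=8
4. join AD+P (d=8, Q=-88) ⇒ ADP; edges |AD|=11/3, |P|=13/3
  updated: d(ADP,CG)=14, d(ADP,E)=31/4, d(ADP,IM)=57/4
5. join ADP+IM (d=57/4, Q=-58) ⇒ ADIMP; edges |ADP|=7/2, |IM|=43/4
  updated: d(ADIMP,CG)=10, d(ADIMP,E)=19/4
6. join ADIMP+CG (d=10, Q=-99/4) ⇒ ACDGIMP; edges |ADIMP|=19/8, |CG|=61/8
  updated: d(ACDGIMP,E)=19/8
7. join ACDGIMP+E (d=19/8) ⇒ ACDEGIMP; edges |ACDGIMP|=19/16, |E|=19/16
final tree: (((((A:7/2,D:3/2):11/3,P:13/3):7/2,(I:-25/12,M:49/12):43/4):19/8,(C:77/20,G:183/20):61/8):19/16,E:19/16)
total length: 437/8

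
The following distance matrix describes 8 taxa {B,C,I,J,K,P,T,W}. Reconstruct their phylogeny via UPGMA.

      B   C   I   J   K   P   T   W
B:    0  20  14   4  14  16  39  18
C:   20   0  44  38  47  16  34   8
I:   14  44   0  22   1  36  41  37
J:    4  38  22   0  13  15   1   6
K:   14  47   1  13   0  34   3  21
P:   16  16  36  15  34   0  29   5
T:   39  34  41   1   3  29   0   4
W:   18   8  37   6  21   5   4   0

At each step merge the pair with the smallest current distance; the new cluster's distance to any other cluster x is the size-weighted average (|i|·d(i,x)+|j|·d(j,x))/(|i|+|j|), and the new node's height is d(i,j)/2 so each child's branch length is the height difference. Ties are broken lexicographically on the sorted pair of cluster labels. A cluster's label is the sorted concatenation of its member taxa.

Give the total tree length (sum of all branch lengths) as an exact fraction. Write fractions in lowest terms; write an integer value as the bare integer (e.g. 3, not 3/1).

667/12

iteration 1: select I,K (d=1); attach at lengths (1/2, 1/2); label the merged cluster IK
  updated: d(B,IK)=14, d(C,IK)=91/2, d(IK,J)=35/2, d(IK,P)=35, d(IK,T)=22, d(IK,W)=29
iteration 2: select J,T (d=1); attach at lengths (1/2, 1/2); label the merged cluster JT
  updated: d(B,JT)=43/2, d(C,JT)=36, d(IK,JT)=79/4, d(JT,P)=22, d(JT,W)=5
iteration 3: select JT,W (d=5); attach at lengths (2, 5/2); label the merged cluster JTW
  updated: d(B,JTW)=61/3, d(C,JTW)=80/3, d(IK,JTW)=137/6, d(JTW,P)=49/3
iteration 4: select B,IK (d=14); attach at lengths (7, 13/2); label the merged cluster BIK
  updated: d(BIK,C)=37, d(BIK,JTW)=22, d(BIK,P)=86/3
iteration 5: select C,P (d=16); attach at lengths (8, 8); label the merged cluster CP
  updated: d(BIK,CP)=197/6, d(CP,JTW)=43/2
iteration 6: select CP,JTW (d=43/2); attach at lengths (11/4, 33/4); label the merged cluster CJPTW
  updated: d(BIK,CJPTW)=79/3
iteration 7: select BIK,CJPTW (d=79/3); attach at lengths (37/6, 29/12); label the merged cluster BCIJKPTW
final tree: ((B:7,(I:1/2,K:1/2):13/2):37/6,((C:8,P:8):11/4,((J:1/2,T:1/2):2,W:5/2):33/4):29/12)
total length: 667/12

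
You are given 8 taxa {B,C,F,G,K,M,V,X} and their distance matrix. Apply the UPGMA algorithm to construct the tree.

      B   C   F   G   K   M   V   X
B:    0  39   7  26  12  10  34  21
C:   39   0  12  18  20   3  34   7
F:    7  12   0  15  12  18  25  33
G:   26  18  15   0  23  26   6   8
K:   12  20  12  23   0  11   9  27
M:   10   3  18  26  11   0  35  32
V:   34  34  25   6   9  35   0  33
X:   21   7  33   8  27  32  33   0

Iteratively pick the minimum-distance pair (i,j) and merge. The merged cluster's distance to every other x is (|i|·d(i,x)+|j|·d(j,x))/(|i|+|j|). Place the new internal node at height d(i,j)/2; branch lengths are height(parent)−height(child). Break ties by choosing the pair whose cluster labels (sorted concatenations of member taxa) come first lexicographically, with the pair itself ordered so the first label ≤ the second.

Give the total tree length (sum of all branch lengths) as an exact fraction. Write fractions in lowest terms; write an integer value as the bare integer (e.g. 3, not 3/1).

1. join C+M (d=3) ⇒ CM; edges |C|=3/2, |M|=3/2
  updated: d(B,CM)=49/2, d(CM,F)=15, d(CM,G)=22, d(CM,K)=31/2, d(CM,V)=69/2, d(CM,X)=39/2
2. join G+V (d=6) ⇒ GV; edges |G|=3, |V|=3
  updated: d(B,GV)=30, d(CM,GV)=113/4, d(F,GV)=20, d(GV,K)=16, d(GV,X)=41/2
3. join B+F (d=7) ⇒ BF; edges |B|=7/2, |F|=7/2
  updated: d(BF,CM)=79/4, d(BF,GV)=25, d(BF,K)=12, d(BF,X)=27
4. join BF+K (d=12) ⇒ BFK; edges |BF|=5/2, |K|=6
  updated: d(BFK,CM)=55/3, d(BFK,GV)=22, d(BFK,X)=27
5. join BFK+CM (d=55/3) ⇒ BCFKM; edges |BFK|=19/6, |CM|=23/3
  updated: d(BCFKM,GV)=49/2, d(BCFKM,X)=24
6. join GV+X (d=41/2) ⇒ GVX; edges |GV|=29/4, |X|=41/4
  updated: d(BCFKM,GVX)=73/3
7. join BCFKM+GVX (d=73/3) ⇒ BCFGKMVX; edges |BCFKM|=3, |GVX|=23/12
final tree: ((((B:7/2,F:7/2):5/2,K:6):19/6,(C:3/2,M:3/2):23/3):3,((G:3,V:3):29/4,X:41/4):23/12)
total length: 231/4

231/4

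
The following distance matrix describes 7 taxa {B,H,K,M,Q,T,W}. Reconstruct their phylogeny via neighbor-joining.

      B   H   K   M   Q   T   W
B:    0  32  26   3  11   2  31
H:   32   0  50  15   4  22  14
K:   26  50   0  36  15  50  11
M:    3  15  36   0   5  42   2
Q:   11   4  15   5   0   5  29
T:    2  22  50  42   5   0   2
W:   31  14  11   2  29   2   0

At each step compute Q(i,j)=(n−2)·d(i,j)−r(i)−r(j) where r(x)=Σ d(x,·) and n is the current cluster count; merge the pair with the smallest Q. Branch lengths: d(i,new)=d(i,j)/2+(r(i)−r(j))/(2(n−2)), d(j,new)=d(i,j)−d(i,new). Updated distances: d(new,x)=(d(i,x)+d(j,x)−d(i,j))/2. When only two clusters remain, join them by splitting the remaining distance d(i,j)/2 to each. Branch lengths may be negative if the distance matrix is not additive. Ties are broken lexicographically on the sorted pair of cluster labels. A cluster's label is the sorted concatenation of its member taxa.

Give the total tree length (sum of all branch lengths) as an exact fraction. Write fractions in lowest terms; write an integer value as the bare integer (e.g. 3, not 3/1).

775/16

iteration 1: select K,W (d=11, Q=-222); attach at lengths (77/5, -22/5); label the merged cluster KW
  updated: d(B,KW)=23, d(H,KW)=53/2, d(KW,M)=27/2, d(KW,Q)=33/2, d(KW,T)=41/2
iteration 2: select B,T (d=2, Q=-309/2); attach at lengths (-25/16, 57/16); label the merged cluster BT
  updated: d(BT,H)=26, d(BT,KW)=83/4, d(BT,M)=43/2, d(BT,Q)=7
iteration 3: select H,Q (d=4, Q=-92); attach at lengths (17/2, -9/2); label the merged cluster HQ
  updated: d(BT,HQ)=29/2, d(HQ,KW)=39/2, d(HQ,M)=8
iteration 4: select BT,HQ (d=29/2, Q=-279/4); attach at lengths (175/16, 57/16); label the merged cluster BHQT
  updated: d(BHQT,KW)=103/8, d(BHQT,M)=15/2
iteration 5: select BHQT,KW (d=103/8, Q=-271/8); attach at lengths (55/16, 151/16); label the merged cluster BHKQTW
  updated: d(BHKQTW,M)=65/16
iteration 6: select BHKQTW,M (d=65/16); attach at lengths (65/32, 65/32); label the merged cluster BHKMQTW
final tree: ((((B:-25/16,T:57/16):175/16,(H:17/2,Q:-9/2):57/16):55/16,(K:77/5,W:-22/5):151/16):65/32,M:65/32)
total length: 775/16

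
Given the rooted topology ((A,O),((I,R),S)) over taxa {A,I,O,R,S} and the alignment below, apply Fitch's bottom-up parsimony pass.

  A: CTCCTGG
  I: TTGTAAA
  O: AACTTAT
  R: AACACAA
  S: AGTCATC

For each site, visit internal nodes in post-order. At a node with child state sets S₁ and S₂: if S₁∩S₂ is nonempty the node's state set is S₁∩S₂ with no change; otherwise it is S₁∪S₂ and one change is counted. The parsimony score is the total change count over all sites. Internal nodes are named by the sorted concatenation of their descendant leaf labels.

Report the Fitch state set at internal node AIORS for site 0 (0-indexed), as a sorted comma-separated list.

A

[col 0] AO: children A:{C}, O:{A} ∪→ {A,C}; cost 1
[col 0] IR: children I:{T}, R:{A} ∪→ {A,T}; cost 1
[col 0] IRS: children IR:{A,T}, S:{A} ∩→ {A}; cost 0
[col 0] AIORS: children AO:{A,C}, IRS:{A} ∩→ {A}; cost 0
[col 1] AO: children A:{T}, O:{A} ∪→ {A,T}; cost 1
[col 1] IR: children I:{T}, R:{A} ∪→ {A,T}; cost 1
[col 1] IRS: children IR:{A,T}, S:{G} ∪→ {A,G,T}; cost 1
[col 1] AIORS: children AO:{A,T}, IRS:{A,G,T} ∩→ {A,T}; cost 0
[col 2] AO: children A:{C}, O:{C} ∩→ {C}; cost 0
[col 2] IR: children I:{G}, R:{C} ∪→ {C,G}; cost 1
[col 2] IRS: children IR:{C,G}, S:{T} ∪→ {C,G,T}; cost 1
[col 2] AIORS: children AO:{C}, IRS:{C,G,T} ∩→ {C}; cost 0
[col 3] AO: children A:{C}, O:{T} ∪→ {C,T}; cost 1
[col 3] IR: children I:{T}, R:{A} ∪→ {A,T}; cost 1
[col 3] IRS: children IR:{A,T}, S:{C} ∪→ {A,C,T}; cost 1
[col 3] AIORS: children AO:{C,T}, IRS:{A,C,T} ∩→ {C,T}; cost 0
[col 4] AO: children A:{T}, O:{T} ∩→ {T}; cost 0
[col 4] IR: children I:{A}, R:{C} ∪→ {A,C}; cost 1
[col 4] IRS: children IR:{A,C}, S:{A} ∩→ {A}; cost 0
[col 4] AIORS: children AO:{T}, IRS:{A} ∪→ {A,T}; cost 1
[col 5] AO: children A:{G}, O:{A} ∪→ {A,G}; cost 1
[col 5] IR: children I:{A}, R:{A} ∩→ {A}; cost 0
[col 5] IRS: children IR:{A}, S:{T} ∪→ {A,T}; cost 1
[col 5] AIORS: children AO:{A,G}, IRS:{A,T} ∩→ {A}; cost 0
[col 6] AO: children A:{G}, O:{T} ∪→ {G,T}; cost 1
[col 6] IR: children I:{A}, R:{A} ∩→ {A}; cost 0
[col 6] IRS: children IR:{A}, S:{C} ∪→ {A,C}; cost 1
[col 6] AIORS: children AO:{G,T}, IRS:{A,C} ∪→ {A,C,G,T}; cost 1
per-site changes: [2, 3, 2, 3, 2, 2, 3]; total = 17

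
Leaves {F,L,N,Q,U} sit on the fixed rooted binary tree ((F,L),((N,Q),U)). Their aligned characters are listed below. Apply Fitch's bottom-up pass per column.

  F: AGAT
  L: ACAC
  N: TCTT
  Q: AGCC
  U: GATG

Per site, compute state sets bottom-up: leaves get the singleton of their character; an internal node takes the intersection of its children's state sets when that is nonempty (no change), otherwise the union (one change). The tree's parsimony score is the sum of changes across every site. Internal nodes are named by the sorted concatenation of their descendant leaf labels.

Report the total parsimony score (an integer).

10

site 0, node FL: F={A} ∩ L={A} → {A} (+0)
site 0, node NQ: N={T} ∪ Q={A} → {A,T} (+1)
site 0, node NQU: NQ={A,T} ∪ U={G} → {A,G,T} (+1)
site 0, node FLNQU: FL={A} ∩ NQU={A,G,T} → {A} (+0)
site 1, node FL: F={G} ∪ L={C} → {C,G} (+1)
site 1, node NQ: N={C} ∪ Q={G} → {C,G} (+1)
site 1, node NQU: NQ={C,G} ∪ U={A} → {A,C,G} (+1)
site 1, node FLNQU: FL={C,G} ∩ NQU={A,C,G} → {C,G} (+0)
site 2, node FL: F={A} ∩ L={A} → {A} (+0)
site 2, node NQ: N={T} ∪ Q={C} → {C,T} (+1)
site 2, node NQU: NQ={C,T} ∩ U={T} → {T} (+0)
site 2, node FLNQU: FL={A} ∪ NQU={T} → {A,T} (+1)
site 3, node FL: F={T} ∪ L={C} → {C,T} (+1)
site 3, node NQ: N={T} ∪ Q={C} → {C,T} (+1)
site 3, node NQU: NQ={C,T} ∪ U={G} → {C,G,T} (+1)
site 3, node FLNQU: FL={C,T} ∩ NQU={C,G,T} → {C,T} (+0)
per-site changes: [2, 3, 2, 3]; total = 10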